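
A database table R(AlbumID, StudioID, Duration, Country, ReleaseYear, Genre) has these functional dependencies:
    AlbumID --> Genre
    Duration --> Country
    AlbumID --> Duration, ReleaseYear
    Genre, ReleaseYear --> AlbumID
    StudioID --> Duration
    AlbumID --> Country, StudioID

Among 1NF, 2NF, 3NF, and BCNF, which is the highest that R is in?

2NF

Candidate keys: {AlbumID}, {Genre, ReleaseYear}. Prime attributes: {AlbumID, Genre, ReleaseYear}.
Duration --> Country breaks BCNF: {Duration}⁺ = {Country, Duration}, so {Duration} is not a superkey.
Duration --> Country determines the non-prime attribute {Country} from a non-superkey — 3NF is violated.
Checking every proper subset of each key, none determines a non-prime attribute — 2NF is satisfied.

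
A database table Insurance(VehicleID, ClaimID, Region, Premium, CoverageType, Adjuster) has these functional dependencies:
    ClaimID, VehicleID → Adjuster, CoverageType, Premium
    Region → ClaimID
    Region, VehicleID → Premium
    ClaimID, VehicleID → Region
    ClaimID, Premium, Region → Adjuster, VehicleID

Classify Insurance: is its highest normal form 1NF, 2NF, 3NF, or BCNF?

Candidate keys: {ClaimID, VehicleID}, {Premium, Region}, {Region, VehicleID}. Prime attributes: {ClaimID, Premium, Region, VehicleID}.
For Region → ClaimID we have {Region}⁺ = {ClaimID, Region}; {Region} is not a superkey, so BCNF fails.
Since {ClaimID} ⊆ prime attributes and every other non-superkey FD also has a prime right side, the schema is in 3NF.

3NF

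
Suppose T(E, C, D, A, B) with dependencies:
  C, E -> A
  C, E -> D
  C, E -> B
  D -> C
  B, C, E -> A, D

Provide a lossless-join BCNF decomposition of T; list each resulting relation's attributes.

Candidate keys of the original relation: {C, E}, {D, E}.
In {A, B, C, D, E}, {D} is not a superkey ({D}⁺ restricted to this set is {C, D}), so split on D -> C into {C, D} and {A, B, D, E}.
{C, D} has no BCNF violation.
{A, B, D, E} has no BCNF violation.

{A, B, D, E}; {C, D}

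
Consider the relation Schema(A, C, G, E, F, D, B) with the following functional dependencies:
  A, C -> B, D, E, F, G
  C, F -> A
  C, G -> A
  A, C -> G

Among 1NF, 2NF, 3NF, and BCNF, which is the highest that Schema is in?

Candidate keys: {A, C}, {C, F}, {C, G}. Prime attributes: {A, C, F, G}.
Every FD has a superkey on the left, so the relation is in BCNF.

BCNF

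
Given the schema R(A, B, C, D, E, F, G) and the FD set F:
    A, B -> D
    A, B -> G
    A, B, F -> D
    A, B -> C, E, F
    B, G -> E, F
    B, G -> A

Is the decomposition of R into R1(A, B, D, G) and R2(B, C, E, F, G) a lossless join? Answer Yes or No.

Yes

The shared attributes are {B, G} and {B, G}⁺ = {A, B, C, D, E, F, G}.
Since R1 ⊆ {A, B, C, D, E, F, G}, the intersection is a superkey of R1; the decomposition is lossless.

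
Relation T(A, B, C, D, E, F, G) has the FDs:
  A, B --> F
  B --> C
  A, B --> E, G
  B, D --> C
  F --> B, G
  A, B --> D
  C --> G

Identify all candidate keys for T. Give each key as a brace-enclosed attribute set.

{A} never appears on the right of any FD, so every key must include it.
Closure of {A, B} is {A, B, C, D, E, F, G}, the whole schema; {A, B} is a candidate key.
Closure of {A, F} is {A, B, C, D, E, F, G}, the whole schema; {A, F} is a candidate key.
These are minimal and exhaustive — every other superkey contains one of them.

{A, B}, {A, F}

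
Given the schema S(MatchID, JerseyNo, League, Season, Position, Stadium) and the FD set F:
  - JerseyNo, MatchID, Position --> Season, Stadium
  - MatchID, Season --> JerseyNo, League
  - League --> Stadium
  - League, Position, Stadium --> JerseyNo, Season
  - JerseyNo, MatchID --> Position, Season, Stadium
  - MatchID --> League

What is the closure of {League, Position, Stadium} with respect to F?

Start with {League, Position, Stadium}.
League, Position, Stadium --> JerseyNo, Season applies; add {JerseyNo, Season} → now {JerseyNo, League, Position, Season, Stadium}.
No further FD applies.

{JerseyNo, League, Position, Season, Stadium}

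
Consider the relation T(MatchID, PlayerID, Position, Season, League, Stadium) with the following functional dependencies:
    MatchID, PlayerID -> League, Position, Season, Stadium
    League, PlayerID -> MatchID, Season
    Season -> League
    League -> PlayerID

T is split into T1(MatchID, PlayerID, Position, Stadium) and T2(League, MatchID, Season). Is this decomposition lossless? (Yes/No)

No

Common attributes: {MatchID}; their closure is {MatchID}.
Neither T1 nor T2 is contained in that closure, so the decomposition is lossy.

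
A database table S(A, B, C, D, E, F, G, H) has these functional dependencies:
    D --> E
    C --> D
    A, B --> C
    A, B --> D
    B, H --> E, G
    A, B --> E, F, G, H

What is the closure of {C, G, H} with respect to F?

{C, D, E, G, H}

Start with {C, G, H}.
C --> D applies; add {D} → now {C, D, G, H}.
D --> E applies; add {E} → now {C, D, E, G, H}.
No further FD applies.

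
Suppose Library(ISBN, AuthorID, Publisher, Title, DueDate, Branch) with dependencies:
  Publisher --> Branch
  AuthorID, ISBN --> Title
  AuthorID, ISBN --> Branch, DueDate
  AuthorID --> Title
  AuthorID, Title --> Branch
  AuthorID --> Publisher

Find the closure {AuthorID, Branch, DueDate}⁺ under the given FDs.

Start with {AuthorID, Branch, DueDate}.
AuthorID --> Title applies; add {Title} → now {AuthorID, Branch, DueDate, Title}.
AuthorID --> Publisher applies; add {Publisher} → now {AuthorID, Branch, DueDate, Publisher, Title}.
No further FD applies.

{AuthorID, Branch, DueDate, Publisher, Title}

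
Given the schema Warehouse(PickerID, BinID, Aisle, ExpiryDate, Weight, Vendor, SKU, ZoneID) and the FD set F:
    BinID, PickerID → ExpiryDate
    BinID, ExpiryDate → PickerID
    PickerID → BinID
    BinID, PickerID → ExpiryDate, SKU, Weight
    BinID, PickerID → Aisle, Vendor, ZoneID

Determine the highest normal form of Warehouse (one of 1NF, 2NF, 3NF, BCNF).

BCNF

Candidate keys: {BinID, ExpiryDate}, {PickerID}. Prime attributes: {BinID, ExpiryDate, PickerID}.
Every FD has a superkey on the left, so the relation is in BCNF.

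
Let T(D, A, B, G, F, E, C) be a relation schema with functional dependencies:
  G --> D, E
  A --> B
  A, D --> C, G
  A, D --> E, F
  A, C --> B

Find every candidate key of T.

{A, D}, {A, G}

{A} never appears on the right of any FD, so every key must include it.
{A, D}⁺ = {A, B, C, D, E, F, G} — all of the relation — so {A, D} is a candidate key.
{A, G}⁺ = {A, B, C, D, E, F, G} — all of the relation — so {A, G} is a candidate key.
No proper subset of any of these is a key, and no other minimal superkey exists.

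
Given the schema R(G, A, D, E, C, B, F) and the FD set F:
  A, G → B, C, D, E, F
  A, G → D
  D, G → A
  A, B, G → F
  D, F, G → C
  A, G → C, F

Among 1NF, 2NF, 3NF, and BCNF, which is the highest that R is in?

Candidate keys: {A, G}, {D, G}. Prime attributes: {A, D, G}.
The left-hand side of every FD is a superkey, so BCNF is satisfied.

BCNF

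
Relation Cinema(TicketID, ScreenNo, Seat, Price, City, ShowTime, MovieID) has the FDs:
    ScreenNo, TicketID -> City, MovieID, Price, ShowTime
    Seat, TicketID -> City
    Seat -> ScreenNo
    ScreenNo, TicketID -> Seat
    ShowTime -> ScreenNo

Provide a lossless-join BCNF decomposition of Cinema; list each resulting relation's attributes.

Candidate keys of the original relation: {ScreenNo, TicketID}, {Seat, TicketID}, {ShowTime, TicketID}.
In {City, MovieID, Price, ScreenNo, Seat, ShowTime, TicketID}, {Seat} is not a superkey ({Seat}⁺ restricted to this set is {ScreenNo, Seat}), so split on Seat -> ScreenNo into {ScreenNo, Seat} and {City, MovieID, Price, Seat, ShowTime, TicketID}.
{ScreenNo, Seat} has no BCNF violation.
{City, MovieID, Price, Seat, ShowTime, TicketID} has no BCNF violation.

{City, MovieID, Price, Seat, ShowTime, TicketID}; {ScreenNo, Seat}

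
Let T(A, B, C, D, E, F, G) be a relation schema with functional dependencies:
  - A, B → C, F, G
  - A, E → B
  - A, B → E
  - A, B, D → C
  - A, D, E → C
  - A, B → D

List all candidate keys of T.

{A, B}, {A, E}

No FD produces {A}, so it must be in every candidate key.
{A, B} is a candidate key since {A, B}⁺ = {A, B, C, D, E, F, G} covers every attribute.
{A, E} is a candidate key since {A, E}⁺ = {A, B, C, D, E, F, G} covers every attribute.
These are minimal and exhaustive — every other superkey contains one of them.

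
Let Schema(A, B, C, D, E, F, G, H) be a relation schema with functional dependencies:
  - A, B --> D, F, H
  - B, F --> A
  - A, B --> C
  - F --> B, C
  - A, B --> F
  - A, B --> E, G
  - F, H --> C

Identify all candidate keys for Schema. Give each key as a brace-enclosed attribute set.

{A, B}, {F}

{F} is a candidate key since {F}⁺ = {A, B, C, D, E, F, G, H} covers every attribute.
{A, B} is a candidate key since {A, B}⁺ = {A, B, C, D, E, F, G, H} covers every attribute.
These are minimal and exhaustive — every other superkey contains one of them.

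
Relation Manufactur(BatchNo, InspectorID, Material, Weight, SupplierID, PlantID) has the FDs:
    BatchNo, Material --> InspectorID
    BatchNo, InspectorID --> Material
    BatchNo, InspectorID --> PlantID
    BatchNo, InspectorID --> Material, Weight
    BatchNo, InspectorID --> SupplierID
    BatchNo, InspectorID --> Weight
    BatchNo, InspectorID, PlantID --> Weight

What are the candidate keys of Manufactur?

{BatchNo} never appears on the right of any FD, so every key must include it.
{BatchNo, InspectorID}⁺ = {BatchNo, InspectorID, Material, PlantID, SupplierID, Weight}, which is every attribute, so {BatchNo, InspectorID} is a candidate key.
{BatchNo, Material}⁺ = {BatchNo, InspectorID, Material, PlantID, SupplierID, Weight}, which is every attribute, so {BatchNo, Material} is a candidate key.
Any other superkey properly contains one of these, so there are no further candidate keys.

{BatchNo, InspectorID}, {BatchNo, Material}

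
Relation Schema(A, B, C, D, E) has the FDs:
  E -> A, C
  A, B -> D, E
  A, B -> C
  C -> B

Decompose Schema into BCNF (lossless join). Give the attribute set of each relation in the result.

Candidate keys of the original relation: {A, B}, {A, C}, {E}.
Within {A, B, C, D, E}: {C}⁺ ∩ {A, B, C, D, E} = {B, C}, not the whole set, so C -> B violates BCNF; decompose into {B, C} and {A, C, D, E}.
{B, C} has no BCNF violation.
{A, C, D, E} has no BCNF violation.

{A, C, D, E}; {B, C}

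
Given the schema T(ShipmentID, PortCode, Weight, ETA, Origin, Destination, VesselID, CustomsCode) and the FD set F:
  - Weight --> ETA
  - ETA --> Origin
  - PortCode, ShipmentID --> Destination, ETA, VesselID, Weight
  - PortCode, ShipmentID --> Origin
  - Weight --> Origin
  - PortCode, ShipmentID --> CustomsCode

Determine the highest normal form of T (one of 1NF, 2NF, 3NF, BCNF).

Candidate key: {PortCode, ShipmentID}. Prime attributes: {PortCode, ShipmentID}.
For Weight --> ETA we have {Weight}⁺ = {ETA, Origin, Weight}; {Weight} is not a superkey, so BCNF fails.
Weight --> ETA determines the non-prime attribute {ETA} from a non-superkey — 3NF is violated.
Checking every proper subset of each key, none determines a non-prime attribute — 2NF is satisfied.

2NF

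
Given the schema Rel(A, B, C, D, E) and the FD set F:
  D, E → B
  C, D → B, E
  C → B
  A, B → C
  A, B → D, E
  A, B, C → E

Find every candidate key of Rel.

{A, B}, {A, C}, {A, D, E}

No FD produces {A}, so it must be in every candidate key.
{A, B} is a candidate key since {A, B}⁺ = {A, B, C, D, E} covers every attribute.
{A, C} is a candidate key since {A, C}⁺ = {A, B, C, D, E} covers every attribute.
{A, D, E} is a candidate key since {A, D, E}⁺ = {A, B, C, D, E} covers every attribute.
Any other superkey properly contains one of these, so there are no further candidate keys.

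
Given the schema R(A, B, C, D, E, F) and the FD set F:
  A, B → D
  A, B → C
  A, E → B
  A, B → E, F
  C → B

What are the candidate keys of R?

{A} never appears on the right of any FD, so every key must include it.
Closure of {A, B} is {A, B, C, D, E, F}, the whole schema; {A, B} is a candidate key.
Closure of {A, C} is {A, B, C, D, E, F}, the whole schema; {A, C} is a candidate key.
Closure of {A, E} is {A, B, C, D, E, F}, the whole schema; {A, E} is a candidate key.
No proper subset of any of these is a key, and no other minimal superkey exists.

{A, B}, {A, C}, {A, E}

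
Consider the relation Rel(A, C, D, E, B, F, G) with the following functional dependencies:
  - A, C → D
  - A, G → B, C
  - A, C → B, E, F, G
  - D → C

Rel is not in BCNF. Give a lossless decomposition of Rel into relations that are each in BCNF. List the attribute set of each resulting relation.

{A, B, D, E, F, G}; {C, D}

Candidate keys of the original relation: {A, C}, {A, D}, {A, G}.
Within {A, B, C, D, E, F, G}: {D}⁺ ∩ {A, B, C, D, E, F, G} = {C, D}, not the whole set, so D → C violates BCNF; decompose into {C, D} and {A, B, D, E, F, G}.
{C, D}: every determinant is a superkey — BCNF.
{A, B, D, E, F, G}: every determinant is a superkey — BCNF.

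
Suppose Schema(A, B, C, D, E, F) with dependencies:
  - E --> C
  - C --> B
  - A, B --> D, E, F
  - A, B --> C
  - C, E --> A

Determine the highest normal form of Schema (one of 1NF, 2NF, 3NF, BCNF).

3NF

Candidate keys: {A, B}, {A, C}, {E}. Prime attributes: {A, B, C, E}.
C --> B: {C}⁺ = {B, C}, which is not all of the attributes, so the left side is not a superkey — BCNF is violated.
But every attribute on its right side ({B}) is prime, and the same holds for every other non-superkey FD, so 3NF still holds.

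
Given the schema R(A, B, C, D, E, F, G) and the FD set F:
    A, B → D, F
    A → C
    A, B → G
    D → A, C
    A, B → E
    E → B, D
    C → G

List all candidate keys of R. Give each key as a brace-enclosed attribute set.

{A, B}, {B, D}, {E}

Closure of {E} is {A, B, C, D, E, F, G}, the whole schema; {E} is a candidate key.
Closure of {A, B} is {A, B, C, D, E, F, G}, the whole schema; {A, B} is a candidate key.
Closure of {B, D} is {A, B, C, D, E, F, G}, the whole schema; {B, D} is a candidate key.
These are minimal and exhaustive — every other superkey contains one of them.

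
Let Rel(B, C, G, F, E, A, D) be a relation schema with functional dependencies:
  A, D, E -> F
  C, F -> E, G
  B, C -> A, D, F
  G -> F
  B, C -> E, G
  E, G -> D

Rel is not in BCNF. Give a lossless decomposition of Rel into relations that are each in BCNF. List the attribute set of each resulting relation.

Candidate key of the original relation: {B, C}.
{A, B, C, D, E, F, G}: {A, D, E} determines {A, D, E, F} here but is not a superkey — split on A, D, E -> F, giving {A, D, E, F} and {A, B, C, D, E, G}.
{A, D, E, F}: every determinant is a superkey — BCNF.
{A, B, C, D, E, G}: {E, G} determines {D, E, G} here but is not a superkey — split on E, G -> D, giving {D, E, G} and {A, B, C, E, G}.
{D, E, G}: every determinant is a superkey — BCNF.
{A, B, C, E, G}: {C, G} determines {C, E, G} here but is not a superkey — split on C, G -> E, giving {C, E, G} and {A, B, C, G}.
{C, E, G}: every determinant is a superkey — BCNF.
{A, B, C, G}: every determinant is a superkey — BCNF.

{A, B, C, G}; {A, D, E, F}; {C, E, G}; {D, E, G}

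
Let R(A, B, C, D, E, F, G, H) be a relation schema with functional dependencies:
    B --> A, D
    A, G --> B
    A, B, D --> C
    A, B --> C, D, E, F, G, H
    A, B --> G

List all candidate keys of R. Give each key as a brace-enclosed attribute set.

{A, G}, {B}

Closure of {B} is {A, B, C, D, E, F, G, H}, the whole schema; {B} is a candidate key.
Closure of {A, G} is {A, B, C, D, E, F, G, H}, the whole schema; {A, G} is a candidate key.
Any other superkey properly contains one of these, so there are no further candidate keys.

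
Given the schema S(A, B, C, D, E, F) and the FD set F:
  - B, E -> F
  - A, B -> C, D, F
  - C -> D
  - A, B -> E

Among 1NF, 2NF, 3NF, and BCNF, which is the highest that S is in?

2NF

Candidate key: {A, B}. Prime attributes: {A, B}.
B, E -> F: {B, E}⁺ = {B, E, F}, which is not all of the attributes, so the left side is not a superkey — BCNF is violated.
B, E -> F determines the non-prime attribute {F} from a non-superkey — 3NF is violated.
Checking every proper subset of each key, none determines a non-prime attribute — 2NF is satisfied.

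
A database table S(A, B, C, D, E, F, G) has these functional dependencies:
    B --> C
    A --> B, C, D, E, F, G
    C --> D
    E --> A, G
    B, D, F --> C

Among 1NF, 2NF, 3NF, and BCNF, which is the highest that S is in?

2NF

Candidate keys: {A}, {E}. Prime attributes: {A, E}.
For B --> C we have {B}⁺ = {B, C, D}; {B} is not a superkey, so BCNF fails.
B --> C has non-prime {C} on the right and a non-superkey on the left, so 3NF fails.
Every candidate key is a single attribute, so no partial dependency is possible; 2NF holds.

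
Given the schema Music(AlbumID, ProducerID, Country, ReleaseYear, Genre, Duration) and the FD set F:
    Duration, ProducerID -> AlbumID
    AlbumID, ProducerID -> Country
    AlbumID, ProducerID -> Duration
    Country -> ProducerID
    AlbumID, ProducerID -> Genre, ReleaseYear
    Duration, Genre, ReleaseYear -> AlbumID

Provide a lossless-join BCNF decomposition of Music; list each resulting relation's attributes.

Candidate keys of the original relation: {AlbumID, Country}, {AlbumID, ProducerID}, {Country, Duration}, {Duration, ProducerID}.
{AlbumID, Country, Duration, Genre, ProducerID, ReleaseYear}: {Country} determines {Country, ProducerID} here but is not a superkey — split on Country -> ProducerID, giving {Country, ProducerID} and {AlbumID, Country, Duration, Genre, ReleaseYear}.
{Country, ProducerID}: every determinant is a superkey — BCNF.
{AlbumID, Country, Duration, Genre, ReleaseYear}: {Duration, Genre, ReleaseYear} determines {AlbumID, Duration, Genre, ReleaseYear} here but is not a superkey — split on Duration, Genre, ReleaseYear -> AlbumID, giving {AlbumID, Duration, Genre, ReleaseYear} and {Country, Duration, Genre, ReleaseYear}.
{AlbumID, Duration, Genre, ReleaseYear}: every determinant is a superkey — BCNF.
{Country, Duration, Genre, ReleaseYear}: every determinant is a superkey — BCNF.

{AlbumID, Duration, Genre, ReleaseYear}; {Country, Duration, Genre, ReleaseYear}; {Country, ProducerID}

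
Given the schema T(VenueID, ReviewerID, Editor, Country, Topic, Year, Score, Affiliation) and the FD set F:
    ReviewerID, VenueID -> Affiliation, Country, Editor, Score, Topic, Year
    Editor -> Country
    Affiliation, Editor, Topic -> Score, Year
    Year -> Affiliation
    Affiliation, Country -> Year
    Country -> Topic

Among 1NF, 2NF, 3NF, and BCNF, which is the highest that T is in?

2NF

Candidate key: {ReviewerID, VenueID}. Prime attributes: {ReviewerID, VenueID}.
For Editor -> Country we have {Editor}⁺ = {Country, Editor, Topic}; {Editor} is not a superkey, so BCNF fails.
Editor -> Country determines the non-prime attribute {Country} from a non-superkey — 3NF is violated.
Checking every proper subset of each key, none determines a non-prime attribute — 2NF is satisfied.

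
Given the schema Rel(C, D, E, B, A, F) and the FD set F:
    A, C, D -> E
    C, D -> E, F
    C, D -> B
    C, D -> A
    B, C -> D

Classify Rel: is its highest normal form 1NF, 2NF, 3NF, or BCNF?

Candidate keys: {B, C}, {C, D}. Prime attributes: {B, C, D}.
Every FD has a superkey on the left, so the relation is in BCNF.

BCNF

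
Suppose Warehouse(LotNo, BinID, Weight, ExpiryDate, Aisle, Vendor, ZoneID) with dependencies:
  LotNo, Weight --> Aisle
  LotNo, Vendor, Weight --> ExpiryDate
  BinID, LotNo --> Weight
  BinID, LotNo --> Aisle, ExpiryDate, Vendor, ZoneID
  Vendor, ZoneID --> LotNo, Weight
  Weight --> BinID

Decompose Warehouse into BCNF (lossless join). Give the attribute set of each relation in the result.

{Aisle, ExpiryDate, LotNo, Vendor, Weight, ZoneID}; {BinID, Weight}

Candidate keys of the original relation: {BinID, LotNo}, {LotNo, Weight}, {Vendor, ZoneID}.
Within {Aisle, BinID, ExpiryDate, LotNo, Vendor, Weight, ZoneID}: {Weight}⁺ ∩ {Aisle, BinID, ExpiryDate, LotNo, Vendor, Weight, ZoneID} = {BinID, Weight}, not the whole set, so Weight --> BinID violates BCNF; decompose into {BinID, Weight} and {Aisle, ExpiryDate, LotNo, Vendor, Weight, ZoneID}.
{BinID, Weight} has no BCNF violation.
{Aisle, ExpiryDate, LotNo, Vendor, Weight, ZoneID} has no BCNF violation.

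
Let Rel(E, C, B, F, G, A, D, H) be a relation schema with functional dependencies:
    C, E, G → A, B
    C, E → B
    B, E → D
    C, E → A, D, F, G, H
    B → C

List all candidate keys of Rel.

{E} never appears on the right of any FD, so every key must include it.
{B, E}⁺ = {A, B, C, D, E, F, G, H}, which is every attribute, so {B, E} is a candidate key.
{C, E}⁺ = {A, B, C, D, E, F, G, H}, which is every attribute, so {C, E} is a candidate key.
Any other superkey properly contains one of these, so there are no further candidate keys.

{B, E}, {C, E}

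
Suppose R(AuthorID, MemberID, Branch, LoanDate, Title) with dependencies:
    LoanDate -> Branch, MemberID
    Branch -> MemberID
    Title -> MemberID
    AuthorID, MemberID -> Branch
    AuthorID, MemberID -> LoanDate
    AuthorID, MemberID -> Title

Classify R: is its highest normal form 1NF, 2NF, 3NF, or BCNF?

Candidate keys: {AuthorID, Branch}, {AuthorID, LoanDate}, {AuthorID, MemberID}, {AuthorID, Title}. Prime attributes: {AuthorID, Branch, LoanDate, MemberID, Title}.
LoanDate -> Branch, MemberID breaks BCNF: {LoanDate}⁺ = {Branch, LoanDate, MemberID}, so {LoanDate} is not a superkey.
Its right-hand attributes {Branch, MemberID} are all prime, as are those of every other non-superkey FD — the relation is in 3NF.

3NF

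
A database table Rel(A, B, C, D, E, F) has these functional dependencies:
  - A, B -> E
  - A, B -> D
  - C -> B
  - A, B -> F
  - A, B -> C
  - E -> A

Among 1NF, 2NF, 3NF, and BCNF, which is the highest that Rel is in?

Candidate keys: {A, B}, {A, C}, {B, E}, {C, E}. Prime attributes: {A, B, C, E}.
C -> B breaks BCNF: {C}⁺ = {B, C}, so {C} is not a superkey.
But every attribute on its right side ({B}) is prime, and the same holds for every other non-superkey FD, so 3NF still holds.

3NF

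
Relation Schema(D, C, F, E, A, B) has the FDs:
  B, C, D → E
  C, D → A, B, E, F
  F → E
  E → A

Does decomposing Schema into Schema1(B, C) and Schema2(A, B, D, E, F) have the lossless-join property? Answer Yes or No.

The shared attributes are {B} and {B}⁺ = {B}.
Neither Schema1 nor Schema2 is contained in that closure, so the decomposition is lossy.

No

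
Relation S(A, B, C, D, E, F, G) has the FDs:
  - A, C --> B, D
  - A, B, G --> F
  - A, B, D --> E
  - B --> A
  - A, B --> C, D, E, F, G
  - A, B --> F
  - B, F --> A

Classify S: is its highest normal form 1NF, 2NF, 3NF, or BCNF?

Candidate keys: {A, C}, {B}. Prime attributes: {A, B, C}.
Every FD has a superkey on the left, so the relation is in BCNF.

BCNF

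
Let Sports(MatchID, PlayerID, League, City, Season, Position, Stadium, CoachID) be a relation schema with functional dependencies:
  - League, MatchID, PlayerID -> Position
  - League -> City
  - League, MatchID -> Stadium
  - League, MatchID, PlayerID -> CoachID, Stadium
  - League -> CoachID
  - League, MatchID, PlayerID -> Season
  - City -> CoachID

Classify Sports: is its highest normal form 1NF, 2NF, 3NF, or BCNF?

1NF

Candidate key: {League, MatchID, PlayerID}. Prime attributes: {League, MatchID, PlayerID}.
For League -> City we have {League}⁺ = {City, CoachID, League}; {League} is not a superkey, so BCNF fails.
League -> City determines the non-prime attribute {City} from a non-superkey — 3NF is violated.
{League} is a proper subset of the key {League, MatchID, PlayerID}, and {League}⁺ contains the non-prime attributes {City, CoachID} — a partial dependency, so 2NF is violated.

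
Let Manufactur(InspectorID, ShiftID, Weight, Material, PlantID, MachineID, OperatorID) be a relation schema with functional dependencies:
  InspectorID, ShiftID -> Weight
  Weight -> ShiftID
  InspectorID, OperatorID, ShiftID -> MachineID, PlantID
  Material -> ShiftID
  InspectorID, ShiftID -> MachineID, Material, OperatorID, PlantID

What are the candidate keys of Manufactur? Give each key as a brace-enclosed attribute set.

No FD produces {InspectorID}, so it must be in every candidate key.
Closure of {InspectorID, Material} is {InspectorID, MachineID, Material, OperatorID, PlantID, ShiftID, Weight}, the whole schema; {InspectorID, Material} is a candidate key.
Closure of {InspectorID, ShiftID} is {InspectorID, MachineID, Material, OperatorID, PlantID, ShiftID, Weight}, the whole schema; {InspectorID, ShiftID} is a candidate key.
Closure of {InspectorID, Weight} is {InspectorID, MachineID, Material, OperatorID, PlantID, ShiftID, Weight}, the whole schema; {InspectorID, Weight} is a candidate key.
No proper subset of any of these is a key, and no other minimal superkey exists.

{InspectorID, Material}, {InspectorID, ShiftID}, {InspectorID, Weight}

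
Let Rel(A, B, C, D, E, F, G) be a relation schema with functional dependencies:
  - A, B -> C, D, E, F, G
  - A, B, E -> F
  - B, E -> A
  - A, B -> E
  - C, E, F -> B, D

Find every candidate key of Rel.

{A, B}, {B, E}, {C, E, F}

{A, B}⁺ = {A, B, C, D, E, F, G}, which is every attribute, so {A, B} is a candidate key.
{B, E}⁺ = {A, B, C, D, E, F, G}, which is every attribute, so {B, E} is a candidate key.
{C, E, F}⁺ = {A, B, C, D, E, F, G}, which is every attribute, so {C, E, F} is a candidate key.
No proper subset of any of these is a key, and no other minimal superkey exists.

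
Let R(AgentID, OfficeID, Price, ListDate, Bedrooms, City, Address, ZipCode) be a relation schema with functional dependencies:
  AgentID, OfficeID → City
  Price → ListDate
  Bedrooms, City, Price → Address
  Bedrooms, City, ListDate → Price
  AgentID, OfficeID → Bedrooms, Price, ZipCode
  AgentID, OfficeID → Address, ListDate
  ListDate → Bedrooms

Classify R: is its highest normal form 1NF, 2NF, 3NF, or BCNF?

Candidate key: {AgentID, OfficeID}. Prime attributes: {AgentID, OfficeID}.
Price → ListDate: {Price}⁺ = {Bedrooms, ListDate, Price}, which is not all of the attributes, so the left side is not a superkey — BCNF is violated.
Price → ListDate determines the non-prime attribute {ListDate} from a non-superkey — 3NF is violated.
Checking every proper subset of each key, none determines a non-prime attribute — 2NF is satisfied.

2NF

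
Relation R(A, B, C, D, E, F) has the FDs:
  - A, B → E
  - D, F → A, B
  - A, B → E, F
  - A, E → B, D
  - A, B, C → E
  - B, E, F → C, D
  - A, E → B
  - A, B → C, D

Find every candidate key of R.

Closure of {A, B} is {A, B, C, D, E, F}, the whole schema; {A, B} is a candidate key.
Closure of {A, E} is {A, B, C, D, E, F}, the whole schema; {A, E} is a candidate key.
Closure of {D, F} is {A, B, C, D, E, F}, the whole schema; {D, F} is a candidate key.
Closure of {B, E, F} is {A, B, C, D, E, F}, the whole schema; {B, E, F} is a candidate key.
Any other superkey properly contains one of these, so there are no further candidate keys.

{A, B}, {A, E}, {B, E, F}, {D, F}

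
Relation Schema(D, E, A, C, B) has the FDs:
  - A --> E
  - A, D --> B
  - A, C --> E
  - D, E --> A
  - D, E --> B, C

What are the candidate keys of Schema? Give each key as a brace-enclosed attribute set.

{A, D}, {D, E}

{D} never appears on the right of any FD, so every key must include it.
{A, D}⁺ = {A, B, C, D, E} — all of the relation — so {A, D} is a candidate key.
{D, E}⁺ = {A, B, C, D, E} — all of the relation — so {D, E} is a candidate key.
No proper subset of any of these is a key, and no other minimal superkey exists.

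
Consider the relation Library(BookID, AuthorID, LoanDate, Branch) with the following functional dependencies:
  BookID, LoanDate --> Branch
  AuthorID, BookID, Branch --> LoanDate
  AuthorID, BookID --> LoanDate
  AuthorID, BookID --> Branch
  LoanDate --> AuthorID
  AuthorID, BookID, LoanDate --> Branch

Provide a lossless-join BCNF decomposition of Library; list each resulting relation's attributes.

Candidate keys of the original relation: {AuthorID, BookID}, {BookID, LoanDate}.
{AuthorID, BookID, Branch, LoanDate}: {LoanDate} determines {AuthorID, LoanDate} here but is not a superkey — split on LoanDate --> AuthorID, giving {AuthorID, LoanDate} and {BookID, Branch, LoanDate}.
{AuthorID, LoanDate}: every determinant is a superkey — BCNF.
{BookID, Branch, LoanDate}: every determinant is a superkey — BCNF.

{AuthorID, LoanDate}; {BookID, Branch, LoanDate}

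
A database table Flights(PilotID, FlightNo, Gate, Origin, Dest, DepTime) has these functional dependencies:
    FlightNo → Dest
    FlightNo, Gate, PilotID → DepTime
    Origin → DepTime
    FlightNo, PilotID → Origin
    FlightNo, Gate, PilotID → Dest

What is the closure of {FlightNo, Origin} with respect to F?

Start with {FlightNo, Origin}.
FlightNo → Dest applies; add {Dest} → now {Dest, FlightNo, Origin}.
Origin → DepTime applies; add {DepTime} → now {DepTime, Dest, FlightNo, Origin}.
No further FD applies.

{DepTime, Dest, FlightNo, Origin}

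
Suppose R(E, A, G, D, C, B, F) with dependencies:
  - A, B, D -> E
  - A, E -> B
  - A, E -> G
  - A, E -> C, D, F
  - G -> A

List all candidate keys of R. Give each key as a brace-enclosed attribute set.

{A, E} is a candidate key since {A, E}⁺ = {A, B, C, D, E, F, G} covers every attribute.
{E, G} is a candidate key since {E, G}⁺ = {A, B, C, D, E, F, G} covers every attribute.
{A, B, D} is a candidate key since {A, B, D}⁺ = {A, B, C, D, E, F, G} covers every attribute.
{B, D, G} is a candidate key since {B, D, G}⁺ = {A, B, C, D, E, F, G} covers every attribute.
Any other superkey properly contains one of these, so there are no further candidate keys.

{A, B, D}, {A, E}, {B, D, G}, {E, G}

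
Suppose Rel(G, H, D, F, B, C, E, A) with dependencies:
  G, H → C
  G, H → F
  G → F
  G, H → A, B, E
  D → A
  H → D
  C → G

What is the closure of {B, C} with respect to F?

Start with {B, C}.
C → G applies; add {G} → now {B, C, G}.
G → F applies; add {F} → now {B, C, F, G}.
No further FD applies.

{B, C, F, G}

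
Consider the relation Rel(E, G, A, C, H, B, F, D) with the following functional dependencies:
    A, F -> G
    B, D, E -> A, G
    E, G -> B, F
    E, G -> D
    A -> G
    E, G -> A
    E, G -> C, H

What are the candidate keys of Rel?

No FD produces {E}, so it must be in every candidate key.
{A, E}⁺ = {A, B, C, D, E, F, G, H}, which is every attribute, so {A, E} is a candidate key.
{E, G}⁺ = {A, B, C, D, E, F, G, H}, which is every attribute, so {E, G} is a candidate key.
{B, D, E}⁺ = {A, B, C, D, E, F, G, H}, which is every attribute, so {B, D, E} is a candidate key.
Any other superkey properly contains one of these, so there are no further candidate keys.

{A, E}, {B, D, E}, {E, G}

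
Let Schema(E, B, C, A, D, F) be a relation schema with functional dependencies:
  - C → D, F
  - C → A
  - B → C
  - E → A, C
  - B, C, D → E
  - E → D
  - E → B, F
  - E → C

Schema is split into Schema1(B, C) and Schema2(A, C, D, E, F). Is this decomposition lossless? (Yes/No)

The shared attributes are {C} and {C}⁺ = {A, C, D, F}.
The closure covers neither Schema1 nor Schema2 entirely; the join is not lossless.

No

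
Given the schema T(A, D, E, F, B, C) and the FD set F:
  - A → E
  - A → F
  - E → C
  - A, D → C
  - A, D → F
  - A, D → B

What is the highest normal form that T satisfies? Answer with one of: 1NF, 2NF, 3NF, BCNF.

1NF

Candidate key: {A, D}. Prime attributes: {A, D}.
A → E: {A}⁺ = {A, C, E, F}, which is not all of the attributes, so the left side is not a superkey — BCNF is violated.
A → E has non-prime {E} on the right and a non-superkey on the left, so 3NF fails.
{A} is a proper subset of the key {A, D}, and {A}⁺ contains the non-prime attributes {C, E, F} — a partial dependency, so 2NF is violated.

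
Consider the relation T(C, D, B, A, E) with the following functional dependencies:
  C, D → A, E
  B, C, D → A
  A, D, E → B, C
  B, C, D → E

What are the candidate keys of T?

Attributes never on any right-hand side: {D} — every candidate key must contain it.
Closure of {C, D} is {A, B, C, D, E}, the whole schema; {C, D} is a candidate key.
Closure of {A, D, E} is {A, B, C, D, E}, the whole schema; {A, D, E} is a candidate key.
No proper subset of any of these is a key, and no other minimal superkey exists.

{A, D, E}, {C, D}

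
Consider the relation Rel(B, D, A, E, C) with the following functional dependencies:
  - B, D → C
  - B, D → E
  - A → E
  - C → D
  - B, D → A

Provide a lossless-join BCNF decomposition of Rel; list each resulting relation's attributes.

{A, B, C}; {A, E}; {C, D}

Candidate keys of the original relation: {B, C}, {B, D}.
In {A, B, C, D, E}, {A} is not a superkey ({A}⁺ restricted to this set is {A, E}), so split on A → E into {A, E} and {A, B, C, D}.
{A, E} has no BCNF violation.
In {A, B, C, D}, {C} is not a superkey ({C}⁺ restricted to this set is {C, D}), so split on C → D into {C, D} and {A, B, C}.
{C, D} has no BCNF violation.
{A, B, C} has no BCNF violation.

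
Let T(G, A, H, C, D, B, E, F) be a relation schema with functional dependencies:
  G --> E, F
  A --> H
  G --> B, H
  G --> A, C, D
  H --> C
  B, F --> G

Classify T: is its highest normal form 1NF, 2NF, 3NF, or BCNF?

Candidate keys: {B, F}, {G}. Prime attributes: {B, F, G}.
For A --> H we have {A}⁺ = {A, C, H}; {A} is not a superkey, so BCNF fails.
A --> H has non-prime {H} on the right and a non-superkey on the left, so 3NF fails.
Checking every proper subset of each key, none determines a non-prime attribute — 2NF is satisfied.

2NF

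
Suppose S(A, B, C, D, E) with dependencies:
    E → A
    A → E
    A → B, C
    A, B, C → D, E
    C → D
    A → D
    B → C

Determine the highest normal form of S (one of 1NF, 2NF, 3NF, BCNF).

2NF

Candidate keys: {A}, {E}. Prime attributes: {A, E}.
For C → D we have {C}⁺ = {C, D}; {C} is not a superkey, so BCNF fails.
Because {D} is non-prime and the left side of C → D is not a superkey, the relation is not in 3NF.
With only single-attribute keys there can be no partial dependency, so 2NF holds.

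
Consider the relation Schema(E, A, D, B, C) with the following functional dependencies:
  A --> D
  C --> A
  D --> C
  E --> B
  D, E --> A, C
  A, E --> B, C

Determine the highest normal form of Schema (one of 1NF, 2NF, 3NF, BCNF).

Candidate keys: {A, E}, {C, E}, {D, E}. Prime attributes: {A, C, D, E}.
A --> D: {A}⁺ = {A, C, D}, which is not all of the attributes, so the left side is not a superkey — BCNF is violated.
E --> B has non-prime {B} on the right and a non-superkey on the left, so 3NF fails.
{E} is a proper subset of the key {A, E}, and {E}⁺ contains the non-prime attribute {B} — a partial dependency, so 2NF is violated.

1NF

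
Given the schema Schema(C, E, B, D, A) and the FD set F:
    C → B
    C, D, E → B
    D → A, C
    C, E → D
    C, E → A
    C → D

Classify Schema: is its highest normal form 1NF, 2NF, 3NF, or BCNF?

1NF

Candidate keys: {C, E}, {D, E}. Prime attributes: {C, D, E}.
C → B: {C}⁺ = {A, B, C, D}, which is not all of the attributes, so the left side is not a superkey — BCNF is violated.
Because {B} is non-prime and the left side of C → B is not a superkey, the relation is not in 3NF.
{C} is a proper subset of the key {C, E}, and {C}⁺ contains the non-prime attributes {A, B} — a partial dependency, so 2NF is violated.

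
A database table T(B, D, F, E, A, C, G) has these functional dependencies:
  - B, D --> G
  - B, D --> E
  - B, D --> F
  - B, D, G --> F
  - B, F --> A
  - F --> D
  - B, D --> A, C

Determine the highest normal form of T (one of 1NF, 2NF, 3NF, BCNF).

Candidate keys: {B, D}, {B, F}. Prime attributes: {B, D, F}.
F --> D breaks BCNF: {F}⁺ = {D, F}, so {F} is not a superkey.
But every attribute on its right side ({D}) is prime, and the same holds for every other non-superkey FD, so 3NF still holds.

3NF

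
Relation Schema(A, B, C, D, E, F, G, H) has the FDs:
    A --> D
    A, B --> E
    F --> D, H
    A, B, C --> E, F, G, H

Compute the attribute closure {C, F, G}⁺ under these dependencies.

{C, D, F, G, H}

Start with {C, F, G}.
F --> D, H applies; add {D, H} → now {C, D, F, G, H}.
No further FD applies.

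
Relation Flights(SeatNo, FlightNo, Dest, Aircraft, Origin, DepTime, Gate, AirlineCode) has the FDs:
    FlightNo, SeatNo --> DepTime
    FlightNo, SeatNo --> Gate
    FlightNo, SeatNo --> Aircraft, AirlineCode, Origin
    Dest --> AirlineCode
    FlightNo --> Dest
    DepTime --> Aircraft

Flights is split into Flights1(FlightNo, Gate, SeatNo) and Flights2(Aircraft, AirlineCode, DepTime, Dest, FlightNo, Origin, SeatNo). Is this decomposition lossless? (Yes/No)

Yes

The shared attributes are {FlightNo, SeatNo} and {FlightNo, SeatNo}⁺ = {Aircraft, AirlineCode, DepTime, Dest, FlightNo, Gate, Origin, SeatNo}.
Since Flights1 ⊆ {Aircraft, AirlineCode, DepTime, Dest, FlightNo, Gate, Origin, SeatNo}, the intersection is a superkey of Flights1; the decomposition is lossless.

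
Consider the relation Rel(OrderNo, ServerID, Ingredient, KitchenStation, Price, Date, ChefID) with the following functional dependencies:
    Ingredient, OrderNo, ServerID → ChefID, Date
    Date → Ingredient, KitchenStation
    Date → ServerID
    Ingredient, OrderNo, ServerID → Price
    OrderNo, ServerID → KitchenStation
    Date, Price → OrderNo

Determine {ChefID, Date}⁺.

Start with {ChefID, Date}.
Date → Ingredient, KitchenStation applies; add {Ingredient, KitchenStation} → now {ChefID, Date, Ingredient, KitchenStation}.
Date → ServerID applies; add {ServerID} → now {ChefID, Date, Ingredient, KitchenStation, ServerID}.
No further FD applies.

{ChefID, Date, Ingredient, KitchenStation, ServerID}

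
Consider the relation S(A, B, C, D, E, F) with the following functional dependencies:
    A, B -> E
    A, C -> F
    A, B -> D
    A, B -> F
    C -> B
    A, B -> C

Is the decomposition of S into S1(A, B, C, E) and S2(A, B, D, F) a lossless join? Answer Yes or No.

S1 ∩ S2 = {A, B}; its closure under F is {A, B, C, D, E, F}.
S1 is contained in that closure, so S1 ∩ S2 -> S1 holds and the join is lossless.

Yes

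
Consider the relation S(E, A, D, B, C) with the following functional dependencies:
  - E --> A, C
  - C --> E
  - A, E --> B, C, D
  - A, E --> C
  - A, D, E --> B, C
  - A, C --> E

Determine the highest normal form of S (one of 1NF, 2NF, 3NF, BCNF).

BCNF

Candidate keys: {C}, {E}. Prime attributes: {C, E}.
Each dependency's left side is a superkey — BCNF holds.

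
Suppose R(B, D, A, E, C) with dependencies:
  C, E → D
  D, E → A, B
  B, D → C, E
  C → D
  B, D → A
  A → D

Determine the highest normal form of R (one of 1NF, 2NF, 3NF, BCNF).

3NF

Candidate keys: {A, B}, {A, E}, {B, C}, {B, D}, {C, E}, {D, E}. Prime attributes: {A, B, C, D, E}.
C → D breaks BCNF: {C}⁺ = {C, D}, so {C} is not a superkey.
Since {D} ⊆ prime attributes and every other non-superkey FD also has a prime right side, the schema is in 3NF.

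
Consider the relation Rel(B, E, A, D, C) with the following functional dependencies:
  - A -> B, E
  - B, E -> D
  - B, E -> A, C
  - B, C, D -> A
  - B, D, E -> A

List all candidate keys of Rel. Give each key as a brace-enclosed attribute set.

{A} is a candidate key since {A}⁺ = {A, B, C, D, E} covers every attribute.
{B, E} is a candidate key since {B, E}⁺ = {A, B, C, D, E} covers every attribute.
{B, C, D} is a candidate key since {B, C, D}⁺ = {A, B, C, D, E} covers every attribute.
Any other superkey properly contains one of these, so there are no further candidate keys.

{A}, {B, C, D}, {B, E}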